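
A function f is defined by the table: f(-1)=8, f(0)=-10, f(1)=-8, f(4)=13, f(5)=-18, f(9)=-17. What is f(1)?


-8


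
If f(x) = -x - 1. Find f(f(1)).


f(1) = -2
f(-2) = 1

1


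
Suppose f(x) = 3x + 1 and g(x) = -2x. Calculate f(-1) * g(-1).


f(-1) = -2
g(-1) = 2
Product = -4

-4


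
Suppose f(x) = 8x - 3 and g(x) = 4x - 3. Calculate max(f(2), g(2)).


f(2) = 13
g(2) = 5
max = 13

13


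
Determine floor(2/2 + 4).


2/2 = 1
1 + 4 = 5
floor(5) = 5

5


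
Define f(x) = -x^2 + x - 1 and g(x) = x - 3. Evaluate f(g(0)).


g(0) = -3
f(-3) = (-1)*(-3)^2 + 1*(-3) - 1 = -13

-13


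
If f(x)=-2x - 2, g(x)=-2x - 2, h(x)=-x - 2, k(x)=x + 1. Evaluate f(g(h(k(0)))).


k(0) = 1
h(1) = -3
g(-3) = 4
f(4) = -10

-10


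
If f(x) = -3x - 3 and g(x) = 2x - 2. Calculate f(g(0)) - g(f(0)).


f(g(0)) = 3
g(f(0)) = -8
Difference = 11

11


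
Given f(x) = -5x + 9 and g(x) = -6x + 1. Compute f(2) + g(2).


f(2) = -1
g(2) = -11
Sum = -12

-12


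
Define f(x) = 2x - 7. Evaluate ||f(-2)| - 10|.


f(-2) = -11
|-11| = 11
|11 - 10| = 1

1


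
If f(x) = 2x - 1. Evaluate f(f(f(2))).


f(2) = 3
f(3) = 5
f(5) = 9

9


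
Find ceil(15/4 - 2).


15/4 = 3.75
3.75 - 2 = 1.75
ceil(1.75) = 2

2


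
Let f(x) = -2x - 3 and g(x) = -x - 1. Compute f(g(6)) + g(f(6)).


25


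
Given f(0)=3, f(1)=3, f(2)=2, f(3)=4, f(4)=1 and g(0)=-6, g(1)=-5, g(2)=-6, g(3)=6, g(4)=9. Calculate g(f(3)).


9


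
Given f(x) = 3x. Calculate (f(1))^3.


f(1) = 3
(3)^3 = 27

27


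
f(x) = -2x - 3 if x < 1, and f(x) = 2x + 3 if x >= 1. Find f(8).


8 satisfies x >= 1
f(8) = 19

19


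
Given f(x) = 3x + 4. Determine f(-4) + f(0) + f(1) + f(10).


f(-4) = -8
f(0) = 4
f(1) = 7
f(10) = 34
Sum = 37

37


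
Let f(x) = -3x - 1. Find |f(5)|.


f(5) = -16
|-16| = 16

16


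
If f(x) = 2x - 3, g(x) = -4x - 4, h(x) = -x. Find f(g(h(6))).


h(6) = -6
g(-6) = 20
f(20) = 37

37


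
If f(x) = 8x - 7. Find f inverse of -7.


Solve 8x - 7 = -7
x = (-7 + 7) / 8 = 0

0


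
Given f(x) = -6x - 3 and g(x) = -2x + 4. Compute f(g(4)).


21


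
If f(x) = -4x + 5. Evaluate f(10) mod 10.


f(10) = -35
-35 mod 10 = 5

5


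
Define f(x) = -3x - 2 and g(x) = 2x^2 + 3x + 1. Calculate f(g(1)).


g(1) = 6
f(6) = -20

-20


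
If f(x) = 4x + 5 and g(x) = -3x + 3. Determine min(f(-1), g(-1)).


f(-1) = 1
g(-1) = 6
min = 1

1


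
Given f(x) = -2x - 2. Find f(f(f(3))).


-30


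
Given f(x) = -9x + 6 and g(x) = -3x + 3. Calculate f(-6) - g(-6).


f(-6) = 60
g(-6) = 21
Difference = 39

39


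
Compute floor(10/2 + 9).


10/2 = 5
5 + 9 = 14
floor(14) = 14

14


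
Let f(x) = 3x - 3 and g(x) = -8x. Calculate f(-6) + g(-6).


f(-6) = -21
g(-6) = 48
Sum = 27

27


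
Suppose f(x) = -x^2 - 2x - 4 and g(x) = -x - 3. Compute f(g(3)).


g(3) = -6
f(-6) = (-1)*(-6)^2 - 2*(-6) - 4 = -28

-28


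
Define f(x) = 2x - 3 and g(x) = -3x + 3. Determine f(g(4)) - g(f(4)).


f(g(4)) = -21
g(f(4)) = -12
Difference = -9

-9


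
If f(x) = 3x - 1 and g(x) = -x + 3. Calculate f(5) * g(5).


f(5) = 14
g(5) = -2
Product = -28

-28


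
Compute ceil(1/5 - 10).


1/5 = 0.2
0.2 - 10 = -9.8
ceil(-9.8) = -9

-9


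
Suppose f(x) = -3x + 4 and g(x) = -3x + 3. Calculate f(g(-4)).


g(-4) = 15
f(15) = -41

-41


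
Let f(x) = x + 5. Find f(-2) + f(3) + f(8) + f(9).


f(-2) = 3
f(3) = 8
f(8) = 13
f(9) = 14
Sum = 38

38


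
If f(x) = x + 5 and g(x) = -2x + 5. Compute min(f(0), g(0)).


f(0) = 5
g(0) = 5
min = 5

5


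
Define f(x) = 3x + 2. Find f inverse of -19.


Solve 3x + 2 = -19
x = (-19 - 2) / 3 = -7

-7


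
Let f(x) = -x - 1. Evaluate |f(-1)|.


f(-1) = 0
|0| = 0

0


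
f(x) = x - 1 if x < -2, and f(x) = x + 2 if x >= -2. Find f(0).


0 satisfies x >= -2
f(0) = 2

2


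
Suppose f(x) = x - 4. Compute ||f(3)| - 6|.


f(3) = -1
|-1| = 1
|1 - 6| = 5

5


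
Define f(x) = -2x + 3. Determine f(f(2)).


f(2) = -1
f(-1) = 5

5


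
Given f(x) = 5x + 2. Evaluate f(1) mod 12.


f(1) = 7
7 mod 12 = 7

7


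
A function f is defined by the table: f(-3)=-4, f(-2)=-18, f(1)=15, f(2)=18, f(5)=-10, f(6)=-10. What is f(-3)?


Reading from the table at x = -3

-4


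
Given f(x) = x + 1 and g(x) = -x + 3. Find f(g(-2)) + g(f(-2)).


f(g(-2)) = 6
g(f(-2)) = 4
Sum = 10

10


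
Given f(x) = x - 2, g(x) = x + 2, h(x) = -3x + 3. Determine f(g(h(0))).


h(0) = 3
g(3) = 5
f(5) = 3

3


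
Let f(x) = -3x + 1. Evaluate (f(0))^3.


f(0) = 1
(1)^3 = 1

1


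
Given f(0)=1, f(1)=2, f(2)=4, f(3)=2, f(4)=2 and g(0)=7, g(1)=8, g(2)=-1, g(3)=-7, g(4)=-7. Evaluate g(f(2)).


f(2) = 4
g(4) = -7

-7


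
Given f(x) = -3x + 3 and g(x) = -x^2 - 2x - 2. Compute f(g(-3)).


g(-3) = -5
f(-5) = 18

18


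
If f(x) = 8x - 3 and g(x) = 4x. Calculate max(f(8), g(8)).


f(8) = 61
g(8) = 32
max = 61

61


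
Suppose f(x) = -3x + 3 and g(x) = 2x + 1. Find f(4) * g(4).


-81


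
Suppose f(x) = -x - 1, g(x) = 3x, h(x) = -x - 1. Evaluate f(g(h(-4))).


h(-4) = 3
g(3) = 9
f(9) = -10

-10


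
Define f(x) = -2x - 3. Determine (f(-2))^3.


f(-2) = 1
(1)^3 = 1

1


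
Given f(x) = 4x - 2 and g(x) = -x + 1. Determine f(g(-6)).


g(-6) = 7
f(7) = 26

26


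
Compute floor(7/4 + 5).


7/4 = 1.75
1.75 + 5 = 6.75
floor(6.75) = 6

6


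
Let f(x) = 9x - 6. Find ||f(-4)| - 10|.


32


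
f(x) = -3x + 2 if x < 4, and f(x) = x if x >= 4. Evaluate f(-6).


20


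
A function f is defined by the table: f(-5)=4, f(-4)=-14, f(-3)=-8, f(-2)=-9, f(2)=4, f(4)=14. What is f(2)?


Reading from the table at x = 2

4


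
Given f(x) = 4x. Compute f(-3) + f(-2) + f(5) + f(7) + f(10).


f(-3) = -12
f(-2) = -8
f(5) = 20
f(7) = 28
f(10) = 40
Sum = 68

68


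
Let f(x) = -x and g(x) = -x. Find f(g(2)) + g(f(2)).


4


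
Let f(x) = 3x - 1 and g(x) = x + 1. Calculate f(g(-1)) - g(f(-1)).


2


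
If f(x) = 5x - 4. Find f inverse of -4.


0


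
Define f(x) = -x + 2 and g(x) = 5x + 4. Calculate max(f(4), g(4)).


f(4) = -2
g(4) = 24
max = 24

24


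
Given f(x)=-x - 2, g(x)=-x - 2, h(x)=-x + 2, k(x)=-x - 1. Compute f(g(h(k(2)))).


5


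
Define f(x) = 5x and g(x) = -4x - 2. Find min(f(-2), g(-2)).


f(-2) = -10
g(-2) = 6
min = -10

-10


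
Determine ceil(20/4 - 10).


20/4 = 5
5 - 10 = -5
ceil(-5) = -5

-5


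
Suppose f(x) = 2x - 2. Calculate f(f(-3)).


f(-3) = -8
f(-8) = -18

-18


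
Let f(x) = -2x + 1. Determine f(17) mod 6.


f(17) = -33
-33 mod 6 = 3

3


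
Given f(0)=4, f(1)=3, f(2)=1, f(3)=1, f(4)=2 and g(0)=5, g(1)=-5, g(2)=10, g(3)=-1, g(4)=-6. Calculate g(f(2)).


f(2) = 1
g(1) = -5

-5


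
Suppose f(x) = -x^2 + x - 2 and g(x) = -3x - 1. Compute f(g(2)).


g(2) = -7
f(-7) = (-1)*(-7)^2 + 1*(-7) - 2 = -58

-58


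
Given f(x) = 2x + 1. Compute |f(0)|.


f(0) = 1
|1| = 1

1


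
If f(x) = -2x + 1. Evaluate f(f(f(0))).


f(0) = 1
f(1) = -1
f(-1) = 3

3


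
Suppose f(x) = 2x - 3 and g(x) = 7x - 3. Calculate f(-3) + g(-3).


f(-3) = -9
g(-3) = -24
Sum = -33

-33


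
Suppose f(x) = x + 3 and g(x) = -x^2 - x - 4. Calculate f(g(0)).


g(0) = -4
f(-4) = -1

-1


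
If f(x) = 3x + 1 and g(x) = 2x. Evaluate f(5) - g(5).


f(5) = 16
g(5) = 10
Difference = 6

6


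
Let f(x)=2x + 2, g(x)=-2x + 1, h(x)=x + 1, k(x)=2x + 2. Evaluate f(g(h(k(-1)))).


0


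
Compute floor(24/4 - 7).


24/4 = 6
6 - 7 = -1
floor(-1) = -1

-1


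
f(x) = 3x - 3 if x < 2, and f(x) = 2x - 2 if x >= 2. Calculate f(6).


6 satisfies x >= 2
f(6) = 10

10


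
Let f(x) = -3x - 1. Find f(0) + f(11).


-35


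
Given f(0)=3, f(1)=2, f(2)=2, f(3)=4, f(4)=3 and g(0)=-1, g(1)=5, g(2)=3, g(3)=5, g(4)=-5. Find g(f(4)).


f(4) = 3
g(3) = 5

5


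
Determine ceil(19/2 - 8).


19/2 = 9.5
9.5 - 8 = 1.5
ceil(1.5) = 2

2


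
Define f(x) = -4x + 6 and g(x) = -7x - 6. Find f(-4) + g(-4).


f(-4) = 22
g(-4) = 22
Sum = 44

44


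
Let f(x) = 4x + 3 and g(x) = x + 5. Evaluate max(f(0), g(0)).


f(0) = 3
g(0) = 5
max = 5

5


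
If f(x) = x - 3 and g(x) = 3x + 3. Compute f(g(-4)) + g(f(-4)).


f(g(-4)) = -12
g(f(-4)) = -18
Sum = -30

-30


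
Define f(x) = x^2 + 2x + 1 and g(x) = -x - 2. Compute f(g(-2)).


g(-2) = 0
f(0) = 1*(0)^2 + 2*(0) + 1 = 1

1


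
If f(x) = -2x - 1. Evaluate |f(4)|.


f(4) = -9
|-9| = 9

9


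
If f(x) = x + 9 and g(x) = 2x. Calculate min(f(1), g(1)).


f(1) = 10
g(1) = 2
min = 2

2


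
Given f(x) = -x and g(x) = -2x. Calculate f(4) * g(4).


f(4) = -4
g(4) = -8
Product = 32

32


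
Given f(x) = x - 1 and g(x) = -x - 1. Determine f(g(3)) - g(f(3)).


f(g(3)) = -5
g(f(3)) = -3
Difference = -2

-2


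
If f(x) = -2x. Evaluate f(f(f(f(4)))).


f(4) = -8
f(-8) = 16
f(16) = -32
f(-32) = 64

64


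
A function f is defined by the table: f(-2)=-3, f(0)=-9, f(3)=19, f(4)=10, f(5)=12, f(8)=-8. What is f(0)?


Reading from the table at x = 0

-9


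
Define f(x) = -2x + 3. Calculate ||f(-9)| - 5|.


f(-9) = 21
|21| = 21
|21 - 5| = 16

16


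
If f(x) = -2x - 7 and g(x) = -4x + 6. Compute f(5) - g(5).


f(5) = -17
g(5) = -14
Difference = -3

-3


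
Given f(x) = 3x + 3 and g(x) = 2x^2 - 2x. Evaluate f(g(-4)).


g(-4) = 40
f(40) = 123

123


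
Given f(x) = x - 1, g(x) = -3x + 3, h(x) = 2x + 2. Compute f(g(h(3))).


h(3) = 8
g(8) = -21
f(-21) = -22

-22


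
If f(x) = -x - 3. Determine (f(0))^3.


f(0) = -3
(-3)^3 = -27

-27


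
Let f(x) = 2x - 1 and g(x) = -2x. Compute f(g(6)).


g(6) = -12
f(-12) = -25

-25


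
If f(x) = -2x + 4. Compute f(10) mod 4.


f(10) = -16
-16 mod 4 = 0

0


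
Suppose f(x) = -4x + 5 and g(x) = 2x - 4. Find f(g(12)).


g(12) = 20
f(20) = -75

-75


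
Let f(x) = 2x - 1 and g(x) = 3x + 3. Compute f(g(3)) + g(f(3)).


f(g(3)) = 23
g(f(3)) = 18
Sum = 41

41


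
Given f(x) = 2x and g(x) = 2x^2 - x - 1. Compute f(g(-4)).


g(-4) = 35
f(35) = 70

70


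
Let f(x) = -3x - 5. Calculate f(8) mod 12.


f(8) = -29
-29 mod 12 = 7

7


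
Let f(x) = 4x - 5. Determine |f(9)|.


f(9) = 31
|31| = 31

31


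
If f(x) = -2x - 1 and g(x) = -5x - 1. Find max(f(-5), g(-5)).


f(-5) = 9
g(-5) = 24
max = 24

24


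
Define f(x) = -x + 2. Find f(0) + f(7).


f(0) = 2
f(7) = -5
Sum = -3

-3


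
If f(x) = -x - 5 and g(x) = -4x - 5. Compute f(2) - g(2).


6


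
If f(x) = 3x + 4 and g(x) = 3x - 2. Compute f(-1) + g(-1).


f(-1) = 1
g(-1) = -5
Sum = -4

-4


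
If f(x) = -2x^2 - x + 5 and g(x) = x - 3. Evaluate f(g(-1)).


g(-1) = -4
f(-4) = (-2)*(-4)^2 - 1*(-4) + 5 = -23

-23


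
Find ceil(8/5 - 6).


-4


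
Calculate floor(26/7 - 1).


26/7 = 3.7143
3.7143 - 1 = 2.7143
floor(2.7143) = 2

2


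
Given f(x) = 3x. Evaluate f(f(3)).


f(3) = 9
f(9) = 27

27


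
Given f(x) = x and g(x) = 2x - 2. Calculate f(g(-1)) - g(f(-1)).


f(g(-1)) = -4
g(f(-1)) = -4
Difference = 0

0


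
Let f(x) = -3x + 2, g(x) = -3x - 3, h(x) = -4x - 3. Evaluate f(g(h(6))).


h(6) = -27
g(-27) = 78
f(78) = -232

-232


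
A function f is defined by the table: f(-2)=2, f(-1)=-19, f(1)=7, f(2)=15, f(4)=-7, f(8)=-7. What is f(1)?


Reading from the table at x = 1

7


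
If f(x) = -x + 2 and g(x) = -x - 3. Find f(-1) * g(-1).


f(-1) = 3
g(-1) = -2
Product = -6

-6


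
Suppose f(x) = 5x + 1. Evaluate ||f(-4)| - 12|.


f(-4) = -19
|-19| = 19
|19 - 12| = 7

7


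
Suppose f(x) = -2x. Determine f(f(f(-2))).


f(-2) = 4
f(4) = -8
f(-8) = 16

16


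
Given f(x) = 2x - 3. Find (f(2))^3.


f(2) = 1
(1)^3 = 1

1


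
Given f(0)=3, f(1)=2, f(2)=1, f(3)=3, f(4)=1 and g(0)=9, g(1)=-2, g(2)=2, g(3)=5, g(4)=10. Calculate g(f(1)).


f(1) = 2
g(2) = 2

2


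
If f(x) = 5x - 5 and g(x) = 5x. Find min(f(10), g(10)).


f(10) = 45
g(10) = 50
min = 45

45


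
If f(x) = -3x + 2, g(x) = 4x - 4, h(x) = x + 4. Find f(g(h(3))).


h(3) = 7
g(7) = 24
f(24) = -70

-70


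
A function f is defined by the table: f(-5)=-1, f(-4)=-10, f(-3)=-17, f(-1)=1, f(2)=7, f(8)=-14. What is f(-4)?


Reading from the table at x = -4

-10


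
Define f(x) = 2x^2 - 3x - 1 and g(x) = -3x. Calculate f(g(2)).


g(2) = -6
f(-6) = 2*(-6)^2 - 3*(-6) - 1 = 89

89


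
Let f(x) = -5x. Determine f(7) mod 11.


f(7) = -35
-35 mod 11 = 9

9


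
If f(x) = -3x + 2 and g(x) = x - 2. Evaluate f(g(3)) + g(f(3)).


f(g(3)) = -1
g(f(3)) = -9
Sum = -10

-10


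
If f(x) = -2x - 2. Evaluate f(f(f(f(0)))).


f(0) = -2
f(-2) = 2
f(2) = -6
f(-6) = 10

10


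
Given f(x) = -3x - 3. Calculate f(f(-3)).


f(-3) = 6
f(6) = -21

-21


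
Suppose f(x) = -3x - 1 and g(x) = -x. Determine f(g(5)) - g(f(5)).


f(g(5)) = 14
g(f(5)) = 16
Difference = -2

-2


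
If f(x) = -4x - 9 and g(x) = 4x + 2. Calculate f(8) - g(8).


f(8) = -41
g(8) = 34
Difference = -75

-75


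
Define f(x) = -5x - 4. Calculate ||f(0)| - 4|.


0


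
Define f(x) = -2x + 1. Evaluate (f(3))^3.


f(3) = -5
(-5)^3 = -125

-125


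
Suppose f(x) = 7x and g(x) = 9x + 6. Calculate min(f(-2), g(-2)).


f(-2) = -14
g(-2) = -12
min = -14

-14


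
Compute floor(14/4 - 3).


14/4 = 3.5
3.5 - 3 = 0.5
floor(0.5) = 0

0


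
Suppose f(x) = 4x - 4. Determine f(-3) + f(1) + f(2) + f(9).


f(-3) = -16
f(1) = 0
f(2) = 4
f(9) = 32
Sum = 20

20


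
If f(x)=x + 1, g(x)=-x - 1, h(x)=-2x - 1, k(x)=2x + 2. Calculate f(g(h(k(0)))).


k(0) = 2
h(2) = -5
g(-5) = 4
f(4) = 5

5


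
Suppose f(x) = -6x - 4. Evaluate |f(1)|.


f(1) = -10
|-10| = 10

10


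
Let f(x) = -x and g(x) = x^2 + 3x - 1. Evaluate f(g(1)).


g(1) = 3
f(3) = -3

-3


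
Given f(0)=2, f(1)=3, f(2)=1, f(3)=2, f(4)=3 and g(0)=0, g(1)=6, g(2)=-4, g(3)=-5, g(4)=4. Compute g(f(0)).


f(0) = 2
g(2) = -4

-4


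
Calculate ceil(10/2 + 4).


10/2 = 5
5 + 4 = 9
ceil(9) = 9

9


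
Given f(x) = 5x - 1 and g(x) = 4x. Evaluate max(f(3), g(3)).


f(3) = 14
g(3) = 12
max = 14

14


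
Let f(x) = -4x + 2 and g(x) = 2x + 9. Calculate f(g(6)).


-82


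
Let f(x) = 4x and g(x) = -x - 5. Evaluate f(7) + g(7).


16


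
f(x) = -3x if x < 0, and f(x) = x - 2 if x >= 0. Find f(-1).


-1 satisfies x < 0
f(-1) = 3

3


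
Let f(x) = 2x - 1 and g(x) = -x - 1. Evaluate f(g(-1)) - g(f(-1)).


f(g(-1)) = -1
g(f(-1)) = 2
Difference = -3

-3


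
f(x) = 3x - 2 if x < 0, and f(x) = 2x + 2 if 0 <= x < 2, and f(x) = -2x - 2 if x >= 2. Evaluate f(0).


0 satisfies 0 <= x < 2
f(0) = 2

2


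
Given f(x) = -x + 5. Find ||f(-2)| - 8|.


f(-2) = 7
|7| = 7
|7 - 8| = 1

1


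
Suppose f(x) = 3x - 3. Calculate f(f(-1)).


-21


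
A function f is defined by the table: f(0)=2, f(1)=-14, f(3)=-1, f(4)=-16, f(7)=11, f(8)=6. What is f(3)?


Reading from the table at x = 3

-1


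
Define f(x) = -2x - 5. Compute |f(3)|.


f(3) = -11
|-11| = 11

11


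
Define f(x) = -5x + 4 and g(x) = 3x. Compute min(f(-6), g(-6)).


f(-6) = 34
g(-6) = -18
min = -18

-18


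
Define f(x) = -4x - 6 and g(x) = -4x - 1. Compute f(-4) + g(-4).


f(-4) = 10
g(-4) = 15
Sum = 25

25


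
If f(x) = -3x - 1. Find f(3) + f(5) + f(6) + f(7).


-67


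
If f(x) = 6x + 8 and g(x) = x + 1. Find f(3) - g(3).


f(3) = 26
g(3) = 4
Difference = 22

22


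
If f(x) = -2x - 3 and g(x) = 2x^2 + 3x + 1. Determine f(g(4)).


g(4) = 45
f(45) = -93

-93


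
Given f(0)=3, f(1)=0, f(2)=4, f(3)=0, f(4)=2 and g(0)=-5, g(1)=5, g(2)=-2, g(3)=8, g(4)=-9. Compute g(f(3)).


f(3) = 0
g(0) = -5

-5


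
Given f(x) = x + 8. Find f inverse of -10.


Solve x + 8 = -10
x = (-10 - 8) / 1 = -18

-18


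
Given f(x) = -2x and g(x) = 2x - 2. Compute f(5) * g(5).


f(5) = -10
g(5) = 8
Product = -80

-80


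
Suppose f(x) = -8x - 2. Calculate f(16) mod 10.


0


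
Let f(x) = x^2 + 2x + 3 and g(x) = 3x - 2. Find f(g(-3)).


g(-3) = -11
f(-11) = 1*(-11)^2 + 2*(-11) + 3 = 102

102


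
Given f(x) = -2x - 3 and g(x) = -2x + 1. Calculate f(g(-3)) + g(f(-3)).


f(g(-3)) = -17
g(f(-3)) = -5
Sum = -22

-22


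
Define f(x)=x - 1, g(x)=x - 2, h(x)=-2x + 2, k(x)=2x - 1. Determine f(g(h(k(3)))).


k(3) = 5
h(5) = -8
g(-8) = -10
f(-10) = -11

-11


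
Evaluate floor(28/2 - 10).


28/2 = 14
14 - 10 = 4
floor(4) = 4

4


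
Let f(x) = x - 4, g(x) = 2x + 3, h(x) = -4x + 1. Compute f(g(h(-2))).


h(-2) = 9
g(9) = 21
f(21) = 17

17


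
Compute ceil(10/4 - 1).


10/4 = 2.5
2.5 - 1 = 1.5
ceil(1.5) = 2

2


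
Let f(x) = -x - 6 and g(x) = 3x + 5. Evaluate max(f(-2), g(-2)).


f(-2) = -4
g(-2) = -1
max = -1

-1


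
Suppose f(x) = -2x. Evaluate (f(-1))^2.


f(-1) = 2
(2)^2 = 4

4


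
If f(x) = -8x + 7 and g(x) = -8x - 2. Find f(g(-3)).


-169


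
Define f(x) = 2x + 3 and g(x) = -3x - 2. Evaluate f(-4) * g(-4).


f(-4) = -5
g(-4) = 10
Product = -50

-50


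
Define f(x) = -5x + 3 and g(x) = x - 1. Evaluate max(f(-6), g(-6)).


33


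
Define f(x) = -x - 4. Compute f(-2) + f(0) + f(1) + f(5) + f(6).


f(-2) = -2
f(0) = -4
f(1) = -5
f(5) = -9
f(6) = -10
Sum = -30

-30


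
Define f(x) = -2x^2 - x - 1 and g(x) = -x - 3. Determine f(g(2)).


g(2) = -5
f(-5) = (-2)*(-5)^2 - 1*(-5) - 1 = -46

-46


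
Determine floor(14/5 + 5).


7


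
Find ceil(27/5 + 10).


27/5 = 5.4
5.4 + 10 = 15.4
ceil(15.4) = 16

16


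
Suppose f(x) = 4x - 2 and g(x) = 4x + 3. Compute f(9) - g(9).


f(9) = 34
g(9) = 39
Difference = -5

-5


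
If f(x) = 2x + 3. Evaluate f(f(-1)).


5


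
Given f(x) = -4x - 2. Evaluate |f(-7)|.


f(-7) = 26
|26| = 26

26


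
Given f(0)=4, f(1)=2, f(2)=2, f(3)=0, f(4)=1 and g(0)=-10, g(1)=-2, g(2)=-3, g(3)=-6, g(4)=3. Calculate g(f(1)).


f(1) = 2
g(2) = -3

-3


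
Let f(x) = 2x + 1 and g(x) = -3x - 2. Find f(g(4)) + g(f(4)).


f(g(4)) = -27
g(f(4)) = -29
Sum = -56

-56


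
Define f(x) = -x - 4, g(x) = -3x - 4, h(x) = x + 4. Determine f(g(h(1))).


h(1) = 5
g(5) = -19
f(-19) = 15

15


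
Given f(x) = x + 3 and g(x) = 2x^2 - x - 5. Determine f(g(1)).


g(1) = -4
f(-4) = -1

-1


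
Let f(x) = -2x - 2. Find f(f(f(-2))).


10


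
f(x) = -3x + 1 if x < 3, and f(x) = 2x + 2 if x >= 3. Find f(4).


4 satisfies x >= 3
f(4) = 10

10


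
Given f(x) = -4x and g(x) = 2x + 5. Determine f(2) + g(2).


f(2) = -8
g(2) = 9
Sum = 1

1


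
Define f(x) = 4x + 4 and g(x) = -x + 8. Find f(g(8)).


g(8) = 0
f(0) = 4

4


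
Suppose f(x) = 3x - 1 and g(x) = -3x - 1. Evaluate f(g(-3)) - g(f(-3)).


-6


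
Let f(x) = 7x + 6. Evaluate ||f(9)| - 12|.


f(9) = 69
|69| = 69
|69 - 12| = 57

57


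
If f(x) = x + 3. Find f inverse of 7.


Solve x + 3 = 7
x = (7 - 3) / 1 = 4

4


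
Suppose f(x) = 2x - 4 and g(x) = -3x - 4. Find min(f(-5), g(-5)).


f(-5) = -14
g(-5) = 11
min = -14

-14


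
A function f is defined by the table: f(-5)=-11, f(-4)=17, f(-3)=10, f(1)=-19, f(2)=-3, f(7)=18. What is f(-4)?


17


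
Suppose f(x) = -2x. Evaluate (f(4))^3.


-512


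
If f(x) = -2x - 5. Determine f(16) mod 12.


11


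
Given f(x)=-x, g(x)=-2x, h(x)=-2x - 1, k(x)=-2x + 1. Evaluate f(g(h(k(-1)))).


k(-1) = 3
h(3) = -7
g(-7) = 14
f(14) = -14

-14


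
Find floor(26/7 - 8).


26/7 = 3.7143
3.7143 - 8 = -4.2857
floor(-4.2857) = -5

-5


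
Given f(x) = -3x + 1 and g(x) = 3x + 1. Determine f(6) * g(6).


f(6) = -17
g(6) = 19
Product = -323

-323


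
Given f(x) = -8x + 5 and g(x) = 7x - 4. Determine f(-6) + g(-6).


7


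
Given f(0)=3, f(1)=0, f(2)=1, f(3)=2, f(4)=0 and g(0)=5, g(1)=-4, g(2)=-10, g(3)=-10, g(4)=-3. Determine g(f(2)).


f(2) = 1
g(1) = -4

-4


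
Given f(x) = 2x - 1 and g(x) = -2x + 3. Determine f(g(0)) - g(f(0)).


f(g(0)) = 5
g(f(0)) = 5
Difference = 0

0


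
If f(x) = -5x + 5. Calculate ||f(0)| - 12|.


f(0) = 5
|5| = 5
|5 - 12| = 7

7


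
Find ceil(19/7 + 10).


19/7 = 2.7143
2.7143 + 10 = 12.7143
ceil(12.7143) = 13

13


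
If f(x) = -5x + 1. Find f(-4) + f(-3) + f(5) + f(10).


f(-4) = 21
f(-3) = 16
f(5) = -24
f(10) = -49
Sum = -36

-36


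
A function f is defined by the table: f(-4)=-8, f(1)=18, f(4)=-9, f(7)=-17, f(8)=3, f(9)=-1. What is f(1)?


Reading from the table at x = 1

18


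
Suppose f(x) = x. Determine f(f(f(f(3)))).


3


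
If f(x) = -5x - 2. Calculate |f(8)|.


f(8) = -42
|-42| = 42

42


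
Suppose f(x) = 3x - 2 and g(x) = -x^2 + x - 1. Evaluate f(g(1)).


g(1) = -1
f(-1) = -5

-5


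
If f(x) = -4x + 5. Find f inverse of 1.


1


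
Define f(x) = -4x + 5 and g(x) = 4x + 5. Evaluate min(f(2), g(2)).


f(2) = -3
g(2) = 13
min = -3

-3


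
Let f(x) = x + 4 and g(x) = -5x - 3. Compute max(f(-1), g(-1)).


3


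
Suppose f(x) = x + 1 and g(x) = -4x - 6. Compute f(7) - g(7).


f(7) = 8
g(7) = -34
Difference = 42

42


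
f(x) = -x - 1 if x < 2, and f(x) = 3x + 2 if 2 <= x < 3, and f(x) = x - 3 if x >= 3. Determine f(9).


9 satisfies x >= 3
f(9) = 6

6


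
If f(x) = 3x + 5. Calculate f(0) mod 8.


f(0) = 5
5 mod 8 = 5

5


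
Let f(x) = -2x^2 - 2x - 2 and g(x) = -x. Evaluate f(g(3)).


g(3) = -3
f(-3) = (-2)*(-3)^2 - 2*(-3) - 2 = -14

-14


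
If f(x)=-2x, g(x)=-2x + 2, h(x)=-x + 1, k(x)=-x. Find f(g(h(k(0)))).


k(0) = 0
h(0) = 1
g(1) = 0
f(0) = 0

0


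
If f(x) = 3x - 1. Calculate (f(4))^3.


f(4) = 11
(11)^3 = 1331

1331


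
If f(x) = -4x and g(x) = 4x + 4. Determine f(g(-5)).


g(-5) = -16
f(-16) = 64

64


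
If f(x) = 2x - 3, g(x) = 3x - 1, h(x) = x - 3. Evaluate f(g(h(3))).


h(3) = 0
g(0) = -1
f(-1) = -5

-5


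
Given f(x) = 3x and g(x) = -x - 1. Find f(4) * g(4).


-60


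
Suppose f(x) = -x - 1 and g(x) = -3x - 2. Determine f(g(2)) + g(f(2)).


f(g(2)) = 7
g(f(2)) = 7
Sum = 14

14


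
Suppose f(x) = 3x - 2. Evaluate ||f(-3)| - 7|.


4


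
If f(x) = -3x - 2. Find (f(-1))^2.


f(-1) = 1
(1)^2 = 1

1


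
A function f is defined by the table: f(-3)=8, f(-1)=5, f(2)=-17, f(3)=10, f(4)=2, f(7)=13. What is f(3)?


Reading from the table at x = 3

10


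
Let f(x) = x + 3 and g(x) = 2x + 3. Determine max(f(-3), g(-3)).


f(-3) = 0
g(-3) = -3
max = 0

0


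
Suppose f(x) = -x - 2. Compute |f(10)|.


f(10) = -12
|-12| = 12

12


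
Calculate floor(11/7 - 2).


11/7 = 1.5714
1.5714 - 2 = -0.4286
floor(-0.4286) = -1

-1


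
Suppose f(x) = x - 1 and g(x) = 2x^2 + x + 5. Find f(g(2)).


g(2) = 15
f(15) = 14

14


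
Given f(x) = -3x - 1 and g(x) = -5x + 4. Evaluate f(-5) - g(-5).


f(-5) = 14
g(-5) = 29
Difference = -15

-15


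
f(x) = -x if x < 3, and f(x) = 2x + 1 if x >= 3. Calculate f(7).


7 satisfies x >= 3
f(7) = 15

15


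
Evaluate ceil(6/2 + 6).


6/2 = 3
3 + 6 = 9
ceil(9) = 9

9


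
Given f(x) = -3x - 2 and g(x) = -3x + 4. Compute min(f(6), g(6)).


f(6) = -20
g(6) = -14
min = -20

-20


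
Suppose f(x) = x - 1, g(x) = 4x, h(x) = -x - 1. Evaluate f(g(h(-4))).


h(-4) = 3
g(3) = 12
f(12) = 11

11


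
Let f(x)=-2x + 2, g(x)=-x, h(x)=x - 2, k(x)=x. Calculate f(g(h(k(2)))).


k(2) = 2
h(2) = 0
g(0) = 0
f(0) = 2

2


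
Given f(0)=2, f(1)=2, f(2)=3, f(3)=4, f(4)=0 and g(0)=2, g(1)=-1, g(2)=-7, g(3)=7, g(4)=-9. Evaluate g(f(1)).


f(1) = 2
g(2) = -7

-7


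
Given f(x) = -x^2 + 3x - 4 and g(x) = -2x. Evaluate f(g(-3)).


g(-3) = 6
f(6) = (-1)*(6)^2 + 3*(6) - 4 = -22

-22


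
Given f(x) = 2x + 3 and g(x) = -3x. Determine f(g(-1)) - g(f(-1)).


12


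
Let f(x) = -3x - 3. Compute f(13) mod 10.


f(13) = -42
-42 mod 10 = 8

8


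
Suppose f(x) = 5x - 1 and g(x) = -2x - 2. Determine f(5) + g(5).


f(5) = 24
g(5) = -12
Sum = 12

12


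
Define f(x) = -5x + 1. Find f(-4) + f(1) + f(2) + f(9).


f(-4) = 21
f(1) = -4
f(2) = -9
f(9) = -44
Sum = -36

-36


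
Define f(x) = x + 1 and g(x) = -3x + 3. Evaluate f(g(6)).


-14


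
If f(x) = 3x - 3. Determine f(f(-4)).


-48


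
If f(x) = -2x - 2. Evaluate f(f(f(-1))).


f(-1) = 0
f(0) = -2
f(-2) = 2

2


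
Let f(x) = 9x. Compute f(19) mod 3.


0


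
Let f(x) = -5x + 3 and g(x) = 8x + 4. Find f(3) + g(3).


f(3) = -12
g(3) = 28
Sum = 16

16


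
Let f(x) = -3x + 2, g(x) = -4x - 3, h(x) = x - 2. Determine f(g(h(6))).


h(6) = 4
g(4) = -19
f(-19) = 59

59


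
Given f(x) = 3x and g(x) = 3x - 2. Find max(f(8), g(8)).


24


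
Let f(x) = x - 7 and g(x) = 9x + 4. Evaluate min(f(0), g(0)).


-7


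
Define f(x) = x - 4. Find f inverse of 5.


Solve x - 4 = 5
x = (5 + 4) / 1 = 9

9


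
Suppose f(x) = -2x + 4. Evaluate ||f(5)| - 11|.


f(5) = -6
|-6| = 6
|6 - 11| = 5

5


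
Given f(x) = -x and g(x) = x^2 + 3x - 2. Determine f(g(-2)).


4


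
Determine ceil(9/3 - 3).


9/3 = 3
3 - 3 = 0
ceil(0) = 0

0


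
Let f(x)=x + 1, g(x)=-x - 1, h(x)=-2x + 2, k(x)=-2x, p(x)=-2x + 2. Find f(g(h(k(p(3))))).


14


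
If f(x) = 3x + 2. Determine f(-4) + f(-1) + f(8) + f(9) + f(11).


79


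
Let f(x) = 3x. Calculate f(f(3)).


f(3) = 9
f(9) = 27

27


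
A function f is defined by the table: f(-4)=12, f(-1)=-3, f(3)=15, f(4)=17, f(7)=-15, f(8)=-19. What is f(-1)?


Reading from the table at x = -1

-3


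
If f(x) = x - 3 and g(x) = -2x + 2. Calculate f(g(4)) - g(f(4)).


-9


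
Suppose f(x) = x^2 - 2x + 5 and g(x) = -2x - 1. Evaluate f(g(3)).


g(3) = -7
f(-7) = 1*(-7)^2 - 2*(-7) + 5 = 68

68


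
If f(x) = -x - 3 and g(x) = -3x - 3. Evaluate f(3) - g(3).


f(3) = -6
g(3) = -12
Difference = 6

6


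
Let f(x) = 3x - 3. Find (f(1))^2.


f(1) = 0
(0)^2 = 0

0


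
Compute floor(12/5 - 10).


12/5 = 2.4
2.4 - 10 = -7.6
floor(-7.6) = -8

-8


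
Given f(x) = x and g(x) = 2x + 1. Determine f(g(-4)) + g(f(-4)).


f(g(-4)) = -7
g(f(-4)) = -7
Sum = -14

-14


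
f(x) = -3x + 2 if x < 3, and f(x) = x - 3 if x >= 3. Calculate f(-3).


11


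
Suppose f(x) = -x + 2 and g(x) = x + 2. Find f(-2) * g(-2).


f(-2) = 4
g(-2) = 0
Product = 0

0


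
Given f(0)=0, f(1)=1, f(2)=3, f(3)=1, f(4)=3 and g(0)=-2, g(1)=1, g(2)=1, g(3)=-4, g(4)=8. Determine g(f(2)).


f(2) = 3
g(3) = -4

-4


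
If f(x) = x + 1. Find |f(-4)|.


f(-4) = -3
|-3| = 3

3


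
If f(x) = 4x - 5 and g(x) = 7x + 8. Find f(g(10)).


g(10) = 78
f(78) = 307

307


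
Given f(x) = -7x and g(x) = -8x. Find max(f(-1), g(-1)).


f(-1) = 7
g(-1) = 8
max = 8

8


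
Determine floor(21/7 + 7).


21/7 = 3
3 + 7 = 10
floor(10) = 10

10


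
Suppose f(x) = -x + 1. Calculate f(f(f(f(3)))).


f(3) = -2
f(-2) = 3
f(3) = -2
f(-2) = 3

3


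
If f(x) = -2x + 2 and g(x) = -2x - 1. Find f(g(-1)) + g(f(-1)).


f(g(-1)) = 0
g(f(-1)) = -9
Sum = -9

-9


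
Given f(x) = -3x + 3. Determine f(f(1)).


f(1) = 0
f(0) = 3

3


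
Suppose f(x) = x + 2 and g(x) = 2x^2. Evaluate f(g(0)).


g(0) = 0
f(0) = 2

2


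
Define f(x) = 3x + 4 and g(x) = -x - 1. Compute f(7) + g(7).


f(7) = 25
g(7) = -8
Sum = 17

17


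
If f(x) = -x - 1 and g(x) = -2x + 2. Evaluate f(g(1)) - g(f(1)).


f(g(1)) = -1
g(f(1)) = 6
Difference = -7

-7


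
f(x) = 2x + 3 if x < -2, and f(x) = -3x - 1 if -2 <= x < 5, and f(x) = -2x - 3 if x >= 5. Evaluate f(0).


0 satisfies -2 <= x < 5
f(0) = -1

-1


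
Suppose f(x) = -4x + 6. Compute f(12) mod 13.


f(12) = -42
-42 mod 13 = 10

10


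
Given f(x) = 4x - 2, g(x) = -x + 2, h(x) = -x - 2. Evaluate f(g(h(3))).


h(3) = -5
g(-5) = 7
f(7) = 26

26


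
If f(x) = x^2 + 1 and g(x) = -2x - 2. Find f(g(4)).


101


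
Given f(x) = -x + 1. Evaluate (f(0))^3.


f(0) = 1
(1)^3 = 1

1


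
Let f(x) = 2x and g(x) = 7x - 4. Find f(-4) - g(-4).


f(-4) = -8
g(-4) = -32
Difference = 24

24


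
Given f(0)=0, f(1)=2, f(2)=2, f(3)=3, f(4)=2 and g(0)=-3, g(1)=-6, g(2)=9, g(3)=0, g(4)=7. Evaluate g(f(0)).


-3


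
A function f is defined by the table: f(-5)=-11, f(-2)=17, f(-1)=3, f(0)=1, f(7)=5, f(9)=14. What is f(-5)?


Reading from the table at x = -5

-11


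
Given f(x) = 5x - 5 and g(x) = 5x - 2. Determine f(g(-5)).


g(-5) = -27
f(-27) = -140

-140


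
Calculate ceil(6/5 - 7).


6/5 = 1.2
1.2 - 7 = -5.8
ceil(-5.8) = -5

-5


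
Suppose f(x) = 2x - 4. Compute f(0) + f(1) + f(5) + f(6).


f(0) = -4
f(1) = -2
f(5) = 6
f(6) = 8
Sum = 8

8


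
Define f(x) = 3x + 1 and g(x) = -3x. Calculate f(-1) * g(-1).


f(-1) = -2
g(-1) = 3
Product = -6

-6


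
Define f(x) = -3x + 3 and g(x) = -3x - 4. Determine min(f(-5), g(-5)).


f(-5) = 18
g(-5) = 11
min = 11

11


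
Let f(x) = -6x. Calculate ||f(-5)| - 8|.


22


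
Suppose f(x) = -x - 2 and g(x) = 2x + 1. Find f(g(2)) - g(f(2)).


f(g(2)) = -7
g(f(2)) = -7
Difference = 0

0


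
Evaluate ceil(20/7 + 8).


11


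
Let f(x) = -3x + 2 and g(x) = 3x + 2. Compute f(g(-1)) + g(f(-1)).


f(g(-1)) = 5
g(f(-1)) = 17
Sum = 22

22


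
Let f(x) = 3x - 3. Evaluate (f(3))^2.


36


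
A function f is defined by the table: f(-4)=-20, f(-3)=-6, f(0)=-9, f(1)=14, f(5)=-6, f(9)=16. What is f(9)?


16


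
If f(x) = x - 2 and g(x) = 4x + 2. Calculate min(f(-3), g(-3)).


-10


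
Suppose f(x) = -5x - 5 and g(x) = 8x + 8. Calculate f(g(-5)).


g(-5) = -32
f(-32) = 155

155


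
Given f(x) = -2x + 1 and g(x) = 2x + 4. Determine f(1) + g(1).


5


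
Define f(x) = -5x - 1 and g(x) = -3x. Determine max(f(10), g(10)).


f(10) = -51
g(10) = -30
max = -30

-30


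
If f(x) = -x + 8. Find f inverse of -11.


Solve -x + 8 = -11
x = (-11 - 8) / (-1) = 19

19


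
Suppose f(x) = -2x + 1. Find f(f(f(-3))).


27


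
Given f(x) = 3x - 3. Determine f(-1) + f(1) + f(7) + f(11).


f(-1) = -6
f(1) = 0
f(7) = 18
f(11) = 30
Sum = 42

42


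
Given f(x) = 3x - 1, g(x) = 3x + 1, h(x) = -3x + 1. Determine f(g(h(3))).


h(3) = -8
g(-8) = -23
f(-23) = -70

-70


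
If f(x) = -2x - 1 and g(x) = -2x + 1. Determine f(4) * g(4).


f(4) = -9
g(4) = -7
Product = 63

63


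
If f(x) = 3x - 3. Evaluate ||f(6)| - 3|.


f(6) = 15
|15| = 15
|15 - 3| = 12

12


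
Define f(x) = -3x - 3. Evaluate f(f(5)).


f(5) = -18
f(-18) = 51

51


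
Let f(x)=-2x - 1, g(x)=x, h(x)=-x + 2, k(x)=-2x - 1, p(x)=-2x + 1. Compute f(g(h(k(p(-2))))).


p(-2) = 5
k(5) = -11
h(-11) = 13
g(13) = 13
f(13) = -27

-27


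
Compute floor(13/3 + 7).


11


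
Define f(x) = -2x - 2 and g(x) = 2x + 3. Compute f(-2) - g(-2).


f(-2) = 2
g(-2) = -1
Difference = 3

3


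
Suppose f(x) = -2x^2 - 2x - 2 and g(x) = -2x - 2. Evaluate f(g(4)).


-182


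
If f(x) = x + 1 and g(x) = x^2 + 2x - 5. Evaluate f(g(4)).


g(4) = 19
f(19) = 20

20


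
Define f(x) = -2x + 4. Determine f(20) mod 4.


f(20) = -36
-36 mod 4 = 0

0


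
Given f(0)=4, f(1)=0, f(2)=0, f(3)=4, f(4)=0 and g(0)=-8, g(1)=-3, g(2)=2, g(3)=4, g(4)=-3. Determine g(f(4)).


f(4) = 0
g(0) = -8

-8


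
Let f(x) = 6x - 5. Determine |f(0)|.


5


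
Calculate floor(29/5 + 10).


29/5 = 5.8
5.8 + 10 = 15.8
floor(15.8) = 15

15


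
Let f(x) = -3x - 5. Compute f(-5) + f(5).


f(-5) = 10
f(5) = -20
Sum = -10

-10


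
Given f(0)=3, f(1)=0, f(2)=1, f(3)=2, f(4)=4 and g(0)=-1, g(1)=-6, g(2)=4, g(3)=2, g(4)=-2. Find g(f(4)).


-2


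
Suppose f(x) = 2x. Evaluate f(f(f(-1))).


f(-1) = -2
f(-2) = -4
f(-4) = -8

-8


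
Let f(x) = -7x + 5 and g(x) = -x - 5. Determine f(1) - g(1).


f(1) = -2
g(1) = -6
Difference = 4

4


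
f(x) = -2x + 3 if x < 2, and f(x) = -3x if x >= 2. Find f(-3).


-3 satisfies x < 2
f(-3) = 9

9


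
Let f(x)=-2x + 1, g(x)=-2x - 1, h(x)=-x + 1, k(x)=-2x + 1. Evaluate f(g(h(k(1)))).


k(1) = -1
h(-1) = 2
g(2) = -5
f(-5) = 11

11


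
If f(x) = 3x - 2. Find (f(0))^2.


f(0) = -2
(-2)^2 = 4

4


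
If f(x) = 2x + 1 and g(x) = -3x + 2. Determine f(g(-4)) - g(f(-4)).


f(g(-4)) = 29
g(f(-4)) = 23
Difference = 6

6


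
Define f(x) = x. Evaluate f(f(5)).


f(5) = 5
f(5) = 5

5


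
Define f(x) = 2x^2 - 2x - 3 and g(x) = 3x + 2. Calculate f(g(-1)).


g(-1) = -1
f(-1) = 2*(-1)^2 - 2*(-1) - 3 = 1

1


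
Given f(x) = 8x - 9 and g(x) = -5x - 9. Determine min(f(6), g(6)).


f(6) = 39
g(6) = -39
min = -39

-39


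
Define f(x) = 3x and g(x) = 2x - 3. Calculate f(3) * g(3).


27


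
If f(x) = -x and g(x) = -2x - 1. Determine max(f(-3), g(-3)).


f(-3) = 3
g(-3) = 5
max = 5

5


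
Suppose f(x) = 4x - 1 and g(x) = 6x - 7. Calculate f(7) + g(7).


f(7) = 27
g(7) = 35
Sum = 62

62


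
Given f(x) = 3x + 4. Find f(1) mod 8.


7


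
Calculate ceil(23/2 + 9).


23/2 = 11.5
11.5 + 9 = 20.5
ceil(20.5) = 21

21


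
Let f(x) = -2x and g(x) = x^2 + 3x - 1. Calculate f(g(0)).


g(0) = -1
f(-1) = 2

2


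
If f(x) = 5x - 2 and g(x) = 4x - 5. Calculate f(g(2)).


g(2) = 3
f(3) = 13

13


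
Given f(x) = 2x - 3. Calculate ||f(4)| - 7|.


f(4) = 5
|5| = 5
|5 - 7| = 2

2


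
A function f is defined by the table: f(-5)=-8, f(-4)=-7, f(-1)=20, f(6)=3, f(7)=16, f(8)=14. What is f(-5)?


Reading from the table at x = -5

-8


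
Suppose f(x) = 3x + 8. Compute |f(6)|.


f(6) = 26
|26| = 26

26


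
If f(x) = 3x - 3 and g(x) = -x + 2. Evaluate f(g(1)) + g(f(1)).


f(g(1)) = 0
g(f(1)) = 2
Sum = 2

2


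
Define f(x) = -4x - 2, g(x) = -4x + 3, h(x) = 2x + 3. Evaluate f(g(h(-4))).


h(-4) = -5
g(-5) = 23
f(23) = -94

-94


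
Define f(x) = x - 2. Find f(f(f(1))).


f(1) = -1
f(-1) = -3
f(-3) = -5

-5


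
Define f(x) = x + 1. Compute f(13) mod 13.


f(13) = 14
14 mod 13 = 1

1


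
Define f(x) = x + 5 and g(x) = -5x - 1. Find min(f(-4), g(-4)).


f(-4) = 1
g(-4) = 19
min = 1

1


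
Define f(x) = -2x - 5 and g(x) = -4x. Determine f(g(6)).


g(6) = -24
f(-24) = 43

43


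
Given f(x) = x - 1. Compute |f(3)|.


f(3) = 2
|2| = 2

2


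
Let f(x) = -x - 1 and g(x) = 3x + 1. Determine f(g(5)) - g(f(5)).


f(g(5)) = -17
g(f(5)) = -17
Difference = 0

0


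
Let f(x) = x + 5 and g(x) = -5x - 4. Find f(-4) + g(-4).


f(-4) = 1
g(-4) = 16
Sum = 17

17


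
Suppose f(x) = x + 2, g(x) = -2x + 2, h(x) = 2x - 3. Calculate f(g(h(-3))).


h(-3) = -9
g(-9) = 20
f(20) = 22

22


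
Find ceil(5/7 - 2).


-1


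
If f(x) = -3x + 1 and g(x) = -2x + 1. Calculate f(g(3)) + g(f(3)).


f(g(3)) = 16
g(f(3)) = 17
Sum = 33

33


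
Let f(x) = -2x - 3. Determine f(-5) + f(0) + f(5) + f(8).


f(-5) = 7
f(0) = -3
f(5) = -13
f(8) = -19
Sum = -28

-28


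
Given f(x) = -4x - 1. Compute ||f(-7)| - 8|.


f(-7) = 27
|27| = 27
|27 - 8| = 19

19


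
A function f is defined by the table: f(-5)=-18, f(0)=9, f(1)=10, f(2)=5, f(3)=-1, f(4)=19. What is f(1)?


Reading from the table at x = 1

10


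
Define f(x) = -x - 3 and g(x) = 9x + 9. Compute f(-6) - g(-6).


f(-6) = 3
g(-6) = -45
Difference = 48

48


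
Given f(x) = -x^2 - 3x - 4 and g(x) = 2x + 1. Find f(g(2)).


g(2) = 5
f(5) = (-1)*(5)^2 - 3*(5) - 4 = -44

-44


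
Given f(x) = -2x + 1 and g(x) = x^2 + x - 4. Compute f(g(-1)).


g(-1) = -4
f(-4) = 9

9


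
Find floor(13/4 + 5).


13/4 = 3.25
3.25 + 5 = 8.25
floor(8.25) = 8

8


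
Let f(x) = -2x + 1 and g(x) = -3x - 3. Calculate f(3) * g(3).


f(3) = -5
g(3) = -12
Product = 60

60


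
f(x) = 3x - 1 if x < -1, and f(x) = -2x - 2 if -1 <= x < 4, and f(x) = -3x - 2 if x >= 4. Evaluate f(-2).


-2 satisfies x < -1
f(-2) = -7

-7


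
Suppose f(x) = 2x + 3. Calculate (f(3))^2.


f(3) = 9
(9)^2 = 81

81


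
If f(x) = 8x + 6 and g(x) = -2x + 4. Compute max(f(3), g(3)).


f(3) = 30
g(3) = -2
max = 30

30


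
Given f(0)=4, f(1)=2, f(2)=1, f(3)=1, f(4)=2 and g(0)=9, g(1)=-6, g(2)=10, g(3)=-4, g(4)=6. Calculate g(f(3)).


-6


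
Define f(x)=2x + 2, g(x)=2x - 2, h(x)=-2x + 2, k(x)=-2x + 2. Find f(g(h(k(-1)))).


k(-1) = 4
h(4) = -6
g(-6) = -14
f(-14) = -26

-26


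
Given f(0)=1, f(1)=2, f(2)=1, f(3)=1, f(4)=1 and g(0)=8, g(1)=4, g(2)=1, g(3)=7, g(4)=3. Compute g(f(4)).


f(4) = 1
g(1) = 4

4


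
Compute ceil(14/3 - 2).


3


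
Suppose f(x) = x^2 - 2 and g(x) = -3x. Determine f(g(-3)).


g(-3) = 9
f(9) = 1*(9)^2 - 2 = 79

79


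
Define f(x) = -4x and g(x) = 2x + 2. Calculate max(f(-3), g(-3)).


f(-3) = 12
g(-3) = -4
max = 12

12


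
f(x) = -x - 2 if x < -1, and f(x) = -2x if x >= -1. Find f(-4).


-4 satisfies x < -1
f(-4) = 2

2


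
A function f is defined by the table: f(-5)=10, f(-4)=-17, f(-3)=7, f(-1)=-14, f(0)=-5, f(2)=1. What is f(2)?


Reading from the table at x = 2

1


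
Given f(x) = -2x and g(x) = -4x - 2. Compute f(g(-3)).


g(-3) = 10
f(10) = -20

-20


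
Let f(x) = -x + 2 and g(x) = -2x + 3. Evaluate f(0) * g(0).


f(0) = 2
g(0) = 3
Product = 6

6


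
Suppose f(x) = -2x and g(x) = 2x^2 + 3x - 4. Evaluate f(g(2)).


g(2) = 10
f(10) = -20

-20


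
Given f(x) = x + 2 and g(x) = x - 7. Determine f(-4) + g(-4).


f(-4) = -2
g(-4) = -11
Sum = -13

-13


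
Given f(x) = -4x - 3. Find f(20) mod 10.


7


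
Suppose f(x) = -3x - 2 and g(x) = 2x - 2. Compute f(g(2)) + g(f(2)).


f(g(2)) = -8
g(f(2)) = -18
Sum = -26

-26


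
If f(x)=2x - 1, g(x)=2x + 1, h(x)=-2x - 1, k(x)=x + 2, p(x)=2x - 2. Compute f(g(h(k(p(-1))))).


13


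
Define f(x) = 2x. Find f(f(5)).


f(5) = 10
f(10) = 20

20


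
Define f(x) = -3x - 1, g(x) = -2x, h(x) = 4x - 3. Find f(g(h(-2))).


-67


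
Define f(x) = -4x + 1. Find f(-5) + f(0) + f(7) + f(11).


f(-5) = 21
f(0) = 1
f(7) = -27
f(11) = -43
Sum = -48

-48


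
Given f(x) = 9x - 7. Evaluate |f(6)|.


f(6) = 47
|47| = 47

47


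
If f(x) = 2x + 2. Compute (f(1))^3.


f(1) = 4
(4)^3 = 64

64


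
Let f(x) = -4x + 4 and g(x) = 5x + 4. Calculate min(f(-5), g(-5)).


f(-5) = 24
g(-5) = -21
min = -21

-21


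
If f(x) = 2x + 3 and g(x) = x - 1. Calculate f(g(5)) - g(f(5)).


f(g(5)) = 11
g(f(5)) = 12
Difference = -1

-1


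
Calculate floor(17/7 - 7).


17/7 = 2.4286
2.4286 - 7 = -4.5714
floor(-4.5714) = -5

-5


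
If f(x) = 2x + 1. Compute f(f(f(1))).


f(1) = 3
f(3) = 7
f(7) = 15

15


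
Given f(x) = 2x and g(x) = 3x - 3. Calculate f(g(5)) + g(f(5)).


f(g(5)) = 24
g(f(5)) = 27
Sum = 51

51


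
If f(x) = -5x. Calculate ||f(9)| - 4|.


41
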